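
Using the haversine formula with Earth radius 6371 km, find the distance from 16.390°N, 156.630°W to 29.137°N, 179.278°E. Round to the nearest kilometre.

2839 km

Δλ = 179.278 − -156.630 = 335.908°; wrapped into (−180°, 180°]: -24.092°.
Δφ = 29.137 − 16.390 = 12.747°.
a = sin²(Δφ/2) + cos φ₁ · cos φ₂ · sin²(Δλ/2) = 0.048820.
c = 2·atan2(√a, √(1−a)) = 0.44558 rad → d = 6371·c ≈ 2838.80 km.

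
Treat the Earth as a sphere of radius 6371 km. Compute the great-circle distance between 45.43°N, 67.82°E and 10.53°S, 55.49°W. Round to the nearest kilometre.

13411 km

Δλ = -55.49 − 67.82 = -123.31°.
Δφ = -10.53 − 45.43 = -55.96°.
a = sin²(Δφ/2) + cos φ₁ · cos φ₂ · sin²(Δλ/2) = 0.754548.
c = 2·atan2(√a, √(1−a)) = 2.10493 rad → d = 6371·c ≈ 13410.51 km.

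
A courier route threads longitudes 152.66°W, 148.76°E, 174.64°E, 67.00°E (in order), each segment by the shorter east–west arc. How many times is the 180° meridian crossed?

1

Leg 1: -152.66° → +148.76°, shortest Δλ = -58.58° (west) — crosses 180°.
Leg 2: +148.76° → +174.64°, shortest Δλ = 25.88° (east) — does not cross 180°.
Leg 3: +174.64° → +67.00°, shortest Δλ = -107.64° (west) — does not cross 180°.
Total crossings: 1.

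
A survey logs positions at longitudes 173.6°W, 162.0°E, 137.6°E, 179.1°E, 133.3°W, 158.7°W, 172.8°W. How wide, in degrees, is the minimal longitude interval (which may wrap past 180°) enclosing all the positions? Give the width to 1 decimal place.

89.1°

Sort the longitudes: -173.6°, -172.8°, -158.7°, -133.3°, +137.6°, +162.0°, +179.1°.
Eastward gaps between consecutive values (wrapping around): 0.8°, 14.1°, 25.4°, 270.9°, 24.4°, 17.1°, 7.3°.
Largest gap = 270.9° ⇒ minimal covering band is its complement: 360° − 270.9° = 89.1°.
Band runs from +137.6° eastward to -133.3°, crossing the antimeridian.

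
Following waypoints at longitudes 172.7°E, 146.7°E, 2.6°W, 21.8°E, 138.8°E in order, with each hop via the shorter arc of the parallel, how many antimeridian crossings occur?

Leg 1: +172.7° → +146.7°, shortest Δλ = -26.0° (west) — does not cross 180°.
Leg 2: +146.7° → -2.6°, shortest Δλ = -149.3° (west) — does not cross 180°.
Leg 3: -2.6° → +21.8°, shortest Δλ = 24.4° (east) — does not cross 180°.
Leg 4: +21.8° → +138.8°, shortest Δλ = 117.0° (east) — does not cross 180°.
Total crossings: 0.

0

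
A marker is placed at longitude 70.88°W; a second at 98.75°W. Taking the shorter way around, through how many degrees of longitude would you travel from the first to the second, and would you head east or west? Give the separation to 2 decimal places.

27.87° west

Raw difference: -98.75 − -70.88 = -27.87°.
Normalise into (−180°, 180°]: -27.87° stays -27.87°.
Negative ⇒ the second point lies to the west; separation 27.87°.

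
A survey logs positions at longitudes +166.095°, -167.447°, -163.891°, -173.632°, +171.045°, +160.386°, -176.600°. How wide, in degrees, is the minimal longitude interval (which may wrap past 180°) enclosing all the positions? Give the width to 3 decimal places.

35.723°

Sort the longitudes: -176.600°, -173.632°, -167.447°, -163.891°, +160.386°, +166.095°, +171.045°.
Eastward gaps between consecutive values (wrapping around): 2.968°, 6.185°, 3.556°, 324.277°, 5.709°, 4.950°, 12.355°.
Largest gap = 324.277° ⇒ minimal covering band is its complement: 360° − 324.277° = 35.723°.
Band runs from +160.386° eastward to -163.891°, crossing the antimeridian.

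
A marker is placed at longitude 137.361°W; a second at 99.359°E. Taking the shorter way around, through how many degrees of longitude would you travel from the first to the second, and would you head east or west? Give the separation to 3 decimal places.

123.280° west

Raw difference: 99.359 − -137.361 = 236.72°.
Normalise into (−180°, 180°]: 236.72° − 360° = -123.28°.
Negative ⇒ the second point lies to the west; separation 123.280°.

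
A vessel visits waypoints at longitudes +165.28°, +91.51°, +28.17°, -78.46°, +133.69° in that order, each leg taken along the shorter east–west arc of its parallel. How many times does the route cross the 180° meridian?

1

Leg 1: +165.28° → +91.51°, shortest Δλ = -73.77° (west) — does not cross 180°.
Leg 2: +91.51° → +28.17°, shortest Δλ = -63.34° (west) — does not cross 180°.
Leg 3: +28.17° → -78.46°, shortest Δλ = -106.63° (west) — does not cross 180°.
Leg 4: -78.46° → +133.69°, shortest Δλ = -147.85° (west) — crosses 180°.
Total crossings: 1.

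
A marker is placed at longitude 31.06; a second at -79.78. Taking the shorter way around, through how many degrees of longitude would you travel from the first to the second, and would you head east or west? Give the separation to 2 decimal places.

110.84° west

Raw difference: -79.78 − 31.06 = -110.84°.
Normalise into (−180°, 180°]: -110.84° stays -110.84°.
Negative ⇒ the second point lies to the west; separation 110.84°.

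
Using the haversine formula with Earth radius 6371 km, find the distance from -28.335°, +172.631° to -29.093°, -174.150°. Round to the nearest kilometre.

1291 km

Δλ = -174.150 − 172.631 = -346.781°; wrapped into (−180°, 180°]: 13.219°.
Δφ = -29.093 − -28.335 = -0.758°.
a = sin²(Δφ/2) + cos φ₁ · cos φ₂ · sin²(Δλ/2) = 0.010234.
c = 2·atan2(√a, √(1−a)) = 0.20267 rad → d = 6371·c ≈ 1291.21 km.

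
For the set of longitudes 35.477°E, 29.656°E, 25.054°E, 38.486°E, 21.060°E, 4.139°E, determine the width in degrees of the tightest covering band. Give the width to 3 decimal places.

Sort the longitudes: +4.139°, +21.060°, +25.054°, +29.656°, +35.477°, +38.486°.
Eastward gaps between consecutive values (wrapping around): 16.921°, 3.994°, 4.602°, 5.821°, 3.009°, 325.653°.
Largest gap = 325.653° ⇒ minimal covering band is its complement: 360° − 325.653° = 34.347°.
Band runs from +4.139° eastward to +38.486°.

34.347°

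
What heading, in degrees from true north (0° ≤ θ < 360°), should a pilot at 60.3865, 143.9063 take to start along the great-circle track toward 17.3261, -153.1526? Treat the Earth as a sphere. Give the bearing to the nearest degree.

105°

Δλ = -153.1526 − 143.9063 = -297.0589°; wrapped into (−180°, 180°]: 62.9411°.
θ = atan2( sin Δλ · cos φ₂ , cos φ₁ · sin φ₂ − sin φ₁ · cos φ₂ · cos Δλ )
  = atan2(0.85013, -0.23038) = 105.163° → normalised to [0°, 360°): 105.163°.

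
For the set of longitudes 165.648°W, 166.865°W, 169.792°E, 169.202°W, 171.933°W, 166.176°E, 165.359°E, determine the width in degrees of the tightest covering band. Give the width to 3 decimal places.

Sort the longitudes: -171.933°, -169.202°, -166.865°, -165.648°, +165.359°, +166.176°, +169.792°.
Eastward gaps between consecutive values (wrapping around): 2.731°, 2.337°, 1.217°, 331.007°, 0.817°, 3.616°, 18.275°.
Largest gap = 331.007° ⇒ minimal covering band is its complement: 360° − 331.007° = 28.993°.
Band runs from +165.359° eastward to -165.648°, crossing the antimeridian.

28.993°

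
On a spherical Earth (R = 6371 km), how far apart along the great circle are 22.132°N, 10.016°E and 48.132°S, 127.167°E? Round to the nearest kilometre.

13815 km

Δλ = 127.167 − 10.016 = 117.151°.
Δφ = -48.132 − 22.132 = -70.264°.
a = sin²(Δφ/2) + cos φ₁ · cos φ₂ · sin²(Δλ/2) = 0.781340.
c = 2·atan2(√a, √(1−a)) = 2.16842 rad → d = 6371·c ≈ 13815.00 km.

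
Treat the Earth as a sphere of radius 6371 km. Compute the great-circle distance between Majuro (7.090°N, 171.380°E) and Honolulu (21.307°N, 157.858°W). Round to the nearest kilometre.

Δλ = -157.858 − 171.380 = -329.238°; wrapped into (−180°, 180°]: 30.762°.
Δφ = 21.307 − 7.090 = 14.217°.
a = sin²(Δφ/2) + cos φ₁ · cos φ₂ · sin²(Δλ/2) = 0.080354.
c = 2·atan2(√a, √(1−a)) = 0.57482 rad → d = 6371·c ≈ 3662.16 km.

3662 km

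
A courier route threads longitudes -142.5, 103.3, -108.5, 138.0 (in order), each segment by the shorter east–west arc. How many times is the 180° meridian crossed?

Leg 1: -142.5° → +103.3°, shortest Δλ = -114.2° (west) — crosses 180°.
Leg 2: +103.3° → -108.5°, shortest Δλ = 148.2° (east) — crosses 180°.
Leg 3: -108.5° → +138.0°, shortest Δλ = -113.5° (west) — crosses 180°.
Total crossings: 3.

3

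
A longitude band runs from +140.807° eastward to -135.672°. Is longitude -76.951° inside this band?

No

Band width going east from +140.807° to -135.672°: ((-135.672 − 140.807) mod 360) = 83.521°.
Offset of -76.951° east of the west edge: ((-76.951 − 140.807) mod 360) = 142.242°.
142.242° > 83.521° ⇒ outside.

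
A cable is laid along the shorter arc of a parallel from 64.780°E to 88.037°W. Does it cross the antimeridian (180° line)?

Signed shortest Δλ = ((-88.037 − 64.780 + 180) mod 360) − 180 = -152.817°.
Going west by 152.817° from +64.780° reaches -88.037° without touching 180°.

No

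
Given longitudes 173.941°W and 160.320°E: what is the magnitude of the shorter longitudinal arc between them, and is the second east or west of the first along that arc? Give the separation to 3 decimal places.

Raw difference: 160.320 − -173.941 = 334.261°.
Normalise into (−180°, 180°]: 334.261° − 360° = -25.739°.
Negative ⇒ the second point lies to the west; separation 25.739°.

25.739° west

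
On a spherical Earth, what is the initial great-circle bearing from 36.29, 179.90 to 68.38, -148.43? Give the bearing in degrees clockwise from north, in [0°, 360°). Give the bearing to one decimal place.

Δλ = -148.43 − 179.90 = -328.33°; wrapped into (−180°, 180°]: 31.67°.
θ = atan2( sin Δλ · cos φ₂ , cos φ₁ · sin φ₂ − sin φ₁ · cos φ₂ · cos Δλ )
  = atan2(0.19345, 0.56373) = 18.940° → normalised to [0°, 360°): 18.940°.

18.9°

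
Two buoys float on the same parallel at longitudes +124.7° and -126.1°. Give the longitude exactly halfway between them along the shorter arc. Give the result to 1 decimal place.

Signed shortest Δλ from +124.7° to -126.1° is +109.2°.
Midpoint longitude = +124.7° + (+109.2°)/2 = +124.7° + 54.6° = +179.3°.
(The naïve average (+124.7 + -126.1)/2 = -0.7° is on the wrong side of the globe.)

+179.3°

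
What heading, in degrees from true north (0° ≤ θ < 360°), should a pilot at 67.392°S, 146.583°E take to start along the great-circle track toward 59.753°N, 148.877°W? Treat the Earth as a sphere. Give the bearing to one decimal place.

Δλ = -148.877 − 146.583 = -295.460°; wrapped into (−180°, 180°]: 64.540°.
θ = atan2( sin Δλ · cos φ₂ , cos φ₁ · sin φ₂ − sin φ₁ · cos φ₂ · cos Δλ )
  = atan2(0.45481, 0.53199) = 40.528° → normalised to [0°, 360°): 40.528°.

40.5°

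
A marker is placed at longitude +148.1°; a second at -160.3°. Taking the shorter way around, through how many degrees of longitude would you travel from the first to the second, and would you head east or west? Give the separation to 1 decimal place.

51.6° east

Raw difference: -160.3 − 148.1 = -308.4°.
Normalise into (−180°, 180°]: -308.4° + 360° = 51.6°.
Positive ⇒ the second point lies to the east; separation 51.6°.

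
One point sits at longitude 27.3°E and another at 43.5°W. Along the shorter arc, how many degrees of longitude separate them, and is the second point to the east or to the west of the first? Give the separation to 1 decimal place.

Raw difference: -43.5 − 27.3 = -70.8°.
Normalise into (−180°, 180°]: -70.8° stays -70.8°.
Negative ⇒ the second point lies to the west; separation 70.8°.

70.8° west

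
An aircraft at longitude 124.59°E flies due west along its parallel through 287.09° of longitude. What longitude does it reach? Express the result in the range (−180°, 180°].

162.50°W

Start at +124.59°; shift −287.09° → -162.50°.
-162.50° already lies in (−180°, 180°].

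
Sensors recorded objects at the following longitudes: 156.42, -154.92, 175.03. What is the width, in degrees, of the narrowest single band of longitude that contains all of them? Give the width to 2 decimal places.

48.66°

Sort the longitudes: -154.92°, +156.42°, +175.03°.
Eastward gaps between consecutive values (wrapping around): 311.34°, 18.61°, 30.05°.
Largest gap = 311.34° ⇒ minimal covering band is its complement: 360° − 311.34° = 48.66°.
Band runs from +156.42° eastward to -154.92°, crossing the antimeridian.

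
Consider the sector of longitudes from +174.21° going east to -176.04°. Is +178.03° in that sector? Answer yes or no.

Band width going east from +174.21° to -176.04°: ((-176.04 − 174.21) mod 360) = 9.75°.
Offset of +178.03° east of the west edge: ((178.03 − 174.21) mod 360) = 3.82°.
3.82° ≤ 9.75° ⇒ inside.

Yes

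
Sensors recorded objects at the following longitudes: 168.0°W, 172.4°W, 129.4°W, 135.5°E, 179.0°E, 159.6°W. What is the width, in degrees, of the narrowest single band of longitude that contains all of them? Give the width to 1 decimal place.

95.1°

Sort the longitudes: -172.4°, -168.0°, -159.6°, -129.4°, +135.5°, +179.0°.
Eastward gaps between consecutive values (wrapping around): 4.4°, 8.4°, 30.2°, 264.9°, 43.5°, 8.6°.
Largest gap = 264.9° ⇒ minimal covering band is its complement: 360° − 264.9° = 95.1°.
Band runs from +135.5° eastward to -129.4°, crossing the antimeridian.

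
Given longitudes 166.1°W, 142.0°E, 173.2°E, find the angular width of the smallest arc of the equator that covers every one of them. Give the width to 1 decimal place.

Sort the longitudes: -166.1°, +142.0°, +173.2°.
Eastward gaps between consecutive values (wrapping around): 308.1°, 31.2°, 20.7°.
Largest gap = 308.1° ⇒ minimal covering band is its complement: 360° − 308.1° = 51.9°.
Band runs from +142.0° eastward to -166.1°, crossing the antimeridian.

51.9°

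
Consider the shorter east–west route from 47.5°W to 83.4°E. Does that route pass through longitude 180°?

No

Signed shortest Δλ = ((83.4 − -47.5 + 180) mod 360) − 180 = 130.9°.
Going east by 130.9° from -47.5° reaches +83.4° without touching 180°.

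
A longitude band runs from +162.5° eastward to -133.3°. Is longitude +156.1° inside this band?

Band width going east from +162.5° to -133.3°: ((-133.3 − 162.5) mod 360) = 64.2°.
Offset of +156.1° east of the west edge: ((156.1 − 162.5) mod 360) = 353.6°.
353.6° > 64.2° ⇒ outside.

No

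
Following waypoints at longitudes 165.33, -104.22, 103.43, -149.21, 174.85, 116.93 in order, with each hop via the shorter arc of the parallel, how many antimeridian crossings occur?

Leg 1: +165.33° → -104.22°, shortest Δλ = 90.45° (east) — crosses 180°.
Leg 2: -104.22° → +103.43°, shortest Δλ = -152.35° (west) — crosses 180°.
Leg 3: +103.43° → -149.21°, shortest Δλ = 107.36° (east) — crosses 180°.
Leg 4: -149.21° → +174.85°, shortest Δλ = -35.94° (west) — crosses 180°.
Leg 5: +174.85° → +116.93°, shortest Δλ = -57.92° (west) — does not cross 180°.
Total crossings: 4.

4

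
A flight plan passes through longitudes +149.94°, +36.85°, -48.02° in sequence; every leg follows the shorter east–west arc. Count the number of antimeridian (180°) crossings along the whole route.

0

Leg 1: +149.94° → +36.85°, shortest Δλ = -113.09° (west) — does not cross 180°.
Leg 2: +36.85° → -48.02°, shortest Δλ = -84.87° (west) — does not cross 180°.
Total crossings: 0.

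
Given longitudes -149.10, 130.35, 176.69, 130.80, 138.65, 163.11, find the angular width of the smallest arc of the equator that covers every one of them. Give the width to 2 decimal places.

80.55°

Sort the longitudes: -149.10°, +130.35°, +130.80°, +138.65°, +163.11°, +176.69°.
Eastward gaps between consecutive values (wrapping around): 279.45°, 0.45°, 7.85°, 24.46°, 13.58°, 34.21°.
Largest gap = 279.45° ⇒ minimal covering band is its complement: 360° − 279.45° = 80.55°.
Band runs from +130.35° eastward to -149.10°, crossing the antimeridian.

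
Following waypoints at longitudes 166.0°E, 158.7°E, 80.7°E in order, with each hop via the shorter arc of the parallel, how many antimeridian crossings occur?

0

Leg 1: +166.0° → +158.7°, shortest Δλ = -7.3° (west) — does not cross 180°.
Leg 2: +158.7° → +80.7°, shortest Δλ = -78.0° (west) — does not cross 180°.
Total crossings: 0.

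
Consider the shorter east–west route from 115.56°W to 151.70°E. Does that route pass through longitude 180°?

Naïve |151.70 − -115.56| = 267.26° > 180°, so the shorter arc goes the other way round — across 180°.
Signed shortest Δλ = ((151.70 − -115.56 + 180) mod 360) − 180 = -92.74°.
Going west by 92.74° from -115.56° passes through 180° before reaching +151.70°.

Yes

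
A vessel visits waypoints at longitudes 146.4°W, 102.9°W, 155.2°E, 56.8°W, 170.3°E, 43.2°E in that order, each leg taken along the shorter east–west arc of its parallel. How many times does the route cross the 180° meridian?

3

Leg 1: -146.4° → -102.9°, shortest Δλ = 43.5° (east) — does not cross 180°.
Leg 2: -102.9° → +155.2°, shortest Δλ = -101.9° (west) — crosses 180°.
Leg 3: +155.2° → -56.8°, shortest Δλ = 148.0° (east) — crosses 180°.
Leg 4: -56.8° → +170.3°, shortest Δλ = -132.9° (west) — crosses 180°.
Leg 5: +170.3° → +43.2°, shortest Δλ = -127.1° (west) — does not cross 180°.
Total crossings: 3.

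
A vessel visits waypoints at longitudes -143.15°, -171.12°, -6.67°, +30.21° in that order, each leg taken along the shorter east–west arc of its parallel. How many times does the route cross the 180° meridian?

0

Leg 1: -143.15° → -171.12°, shortest Δλ = -27.97° (west) — does not cross 180°.
Leg 2: -171.12° → -6.67°, shortest Δλ = 164.45° (east) — does not cross 180°.
Leg 3: -6.67° → +30.21°, shortest Δλ = 36.88° (east) — does not cross 180°.
Total crossings: 0.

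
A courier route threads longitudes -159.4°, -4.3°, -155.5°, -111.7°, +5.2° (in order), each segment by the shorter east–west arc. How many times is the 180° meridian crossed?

0

Leg 1: -159.4° → -4.3°, shortest Δλ = 155.1° (east) — does not cross 180°.
Leg 2: -4.3° → -155.5°, shortest Δλ = -151.2° (west) — does not cross 180°.
Leg 3: -155.5° → -111.7°, shortest Δλ = 43.8° (east) — does not cross 180°.
Leg 4: -111.7° → +5.2°, shortest Δλ = 116.9° (east) — does not cross 180°.
Total crossings: 0.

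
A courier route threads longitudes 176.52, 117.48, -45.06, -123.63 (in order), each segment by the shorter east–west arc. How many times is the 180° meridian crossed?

Leg 1: +176.52° → +117.48°, shortest Δλ = -59.04° (west) — does not cross 180°.
Leg 2: +117.48° → -45.06°, shortest Δλ = -162.54° (west) — does not cross 180°.
Leg 3: -45.06° → -123.63°, shortest Δλ = -78.57° (west) — does not cross 180°.
Total crossings: 0.

0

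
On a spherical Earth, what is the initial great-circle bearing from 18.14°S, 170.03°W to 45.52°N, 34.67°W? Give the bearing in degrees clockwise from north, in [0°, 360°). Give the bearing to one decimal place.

Δλ = -34.67 − -170.03 = 135.36°.
θ = atan2( sin Δλ · cos φ₂ , cos φ₁ · sin φ₂ − sin φ₁ · cos φ₂ · cos Δλ )
  = atan2(0.49232, 0.52282) = 43.279° → normalised to [0°, 360°): 43.279°.

43.3°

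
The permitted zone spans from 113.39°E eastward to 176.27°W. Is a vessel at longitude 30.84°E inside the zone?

Band width going east from +113.39° to -176.27°: ((-176.27 − 113.39) mod 360) = 70.34°.
Offset of +30.84° east of the west edge: ((30.84 − 113.39) mod 360) = 277.45°.
277.45° > 70.34° ⇒ outside.

No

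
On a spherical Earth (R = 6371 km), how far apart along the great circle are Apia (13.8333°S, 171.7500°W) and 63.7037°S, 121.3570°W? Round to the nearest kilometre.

Δλ = -121.3570 − -171.7500 = 50.3930°.
Δφ = -63.7037 − -13.8333 = -49.8704°.
a = sin²(Δφ/2) + cos φ₁ · cos φ₂ · sin²(Δλ/2) = 0.255704.
c = 2·atan2(√a, √(1−a)) = 1.06032 rad → d = 6371·c ≈ 6755.30 km.

6755 km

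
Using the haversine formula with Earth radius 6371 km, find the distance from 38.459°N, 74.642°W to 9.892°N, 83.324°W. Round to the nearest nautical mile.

1778 nmi

Δλ = -83.324 − -74.642 = -8.682°.
Δφ = 9.892 − 38.459 = -28.567°.
a = sin²(Δφ/2) + cos φ₁ · cos φ₂ · sin²(Δλ/2) = 0.065290.
c = 2·atan2(√a, √(1−a)) = 0.51677 rad → d = 6371·c ≈ 3292.35 km ≈ 1777.72 nmi.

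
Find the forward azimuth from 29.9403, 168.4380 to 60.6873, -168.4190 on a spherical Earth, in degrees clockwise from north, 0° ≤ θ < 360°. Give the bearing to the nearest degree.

20°

Δλ = -168.4190 − 168.4380 = -336.8570°; wrapped into (−180°, 180°]: 23.1430°.
θ = atan2( sin Δλ · cos φ₂ , cos φ₁ · sin φ₂ − sin φ₁ · cos φ₂ · cos Δλ )
  = atan2(0.19242, 0.53091) = 19.922° → normalised to [0°, 360°): 19.922°.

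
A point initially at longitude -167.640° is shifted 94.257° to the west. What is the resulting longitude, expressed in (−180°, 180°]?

Start at -167.640°; shift −94.257° → -261.897°.
-261.897° lies outside (−180°, 180°]; add 360° → +98.103°.

+98.103°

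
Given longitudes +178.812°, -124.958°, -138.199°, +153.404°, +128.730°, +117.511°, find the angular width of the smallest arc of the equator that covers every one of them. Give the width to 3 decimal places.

117.531°

Sort the longitudes: -138.199°, -124.958°, +117.511°, +128.730°, +153.404°, +178.812°.
Eastward gaps between consecutive values (wrapping around): 13.241°, 242.469°, 11.219°, 24.674°, 25.408°, 42.989°.
Largest gap = 242.469° ⇒ minimal covering band is its complement: 360° − 242.469° = 117.531°.
Band runs from +117.511° eastward to -124.958°, crossing the antimeridian.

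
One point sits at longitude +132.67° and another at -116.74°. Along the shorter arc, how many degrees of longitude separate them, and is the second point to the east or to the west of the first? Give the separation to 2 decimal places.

Raw difference: -116.74 − 132.67 = -249.41°.
Normalise into (−180°, 180°]: -249.41° + 360° = 110.59°.
Positive ⇒ the second point lies to the east; separation 110.59°.

110.59° east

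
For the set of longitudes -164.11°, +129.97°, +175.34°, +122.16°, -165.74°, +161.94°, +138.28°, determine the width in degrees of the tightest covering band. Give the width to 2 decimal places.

73.73°

Sort the longitudes: -165.74°, -164.11°, +122.16°, +129.97°, +138.28°, +161.94°, +175.34°.
Eastward gaps between consecutive values (wrapping around): 1.63°, 286.27°, 7.81°, 8.31°, 23.66°, 13.40°, 18.92°.
Largest gap = 286.27° ⇒ minimal covering band is its complement: 360° − 286.27° = 73.73°.
Band runs from +122.16° eastward to -164.11°, crossing the antimeridian.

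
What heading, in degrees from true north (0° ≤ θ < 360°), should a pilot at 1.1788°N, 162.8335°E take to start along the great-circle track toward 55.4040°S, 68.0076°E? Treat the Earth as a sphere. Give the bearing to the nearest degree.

215°

Δλ = 68.0076 − 162.8335 = -94.8259°.
θ = atan2( sin Δλ · cos φ₂ , cos φ₁ · sin φ₂ − sin φ₁ · cos φ₂ · cos Δλ )
  = atan2(-0.56577, -0.82202) = -145.461° → normalised to [0°, 360°): 214.539°.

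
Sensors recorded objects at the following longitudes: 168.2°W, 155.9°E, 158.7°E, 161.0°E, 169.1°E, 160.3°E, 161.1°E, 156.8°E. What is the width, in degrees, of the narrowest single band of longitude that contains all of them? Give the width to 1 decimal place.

35.9°

Sort the longitudes: -168.2°, +155.9°, +156.8°, +158.7°, +160.3°, +161.0°, +161.1°, +169.1°.
Eastward gaps between consecutive values (wrapping around): 324.1°, 0.9°, 1.9°, 1.6°, 0.7°, 0.1°, 8.0°, 22.7°.
Largest gap = 324.1° ⇒ minimal covering band is its complement: 360° − 324.1° = 35.9°.
Band runs from +155.9° eastward to -168.2°, crossing the antimeridian.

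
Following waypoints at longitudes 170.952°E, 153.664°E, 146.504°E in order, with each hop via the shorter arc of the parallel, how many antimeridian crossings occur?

0

Leg 1: +170.952° → +153.664°, shortest Δλ = -17.288° (west) — does not cross 180°.
Leg 2: +153.664° → +146.504°, shortest Δλ = -7.16° (west) — does not cross 180°.
Total crossings: 0.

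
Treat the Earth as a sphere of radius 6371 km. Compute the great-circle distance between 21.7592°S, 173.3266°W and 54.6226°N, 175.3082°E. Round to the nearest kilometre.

Δλ = 175.3082 − -173.3266 = 348.6348°; wrapped into (−180°, 180°]: -11.3652°.
Δφ = 54.6226 − -21.7592 = 76.3818°.
a = sin²(Δφ/2) + cos φ₁ · cos φ₂ · sin²(Δλ/2) = 0.387547.
c = 2·atan2(√a, √(1−a)) = 1.34395 rad → d = 6371·c ≈ 8562.30 km.

8562 km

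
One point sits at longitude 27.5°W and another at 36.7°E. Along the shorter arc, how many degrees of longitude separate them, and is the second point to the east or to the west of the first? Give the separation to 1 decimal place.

Raw difference: 36.7 − -27.5 = 64.2°.
Normalise into (−180°, 180°]: 64.2° stays 64.2°.
Positive ⇒ the second point lies to the east; separation 64.2°.

64.2° east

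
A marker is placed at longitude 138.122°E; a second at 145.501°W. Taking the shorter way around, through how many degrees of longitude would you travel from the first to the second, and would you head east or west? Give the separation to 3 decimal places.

76.377° east

Raw difference: -145.501 − 138.122 = -283.623°.
Normalise into (−180°, 180°]: -283.623° + 360° = 76.377°.
Positive ⇒ the second point lies to the east; separation 76.377°.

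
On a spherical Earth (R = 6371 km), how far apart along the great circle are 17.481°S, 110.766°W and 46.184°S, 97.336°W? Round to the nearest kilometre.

Δλ = -97.336 − -110.766 = 13.430°.
Δφ = -46.184 − -17.481 = -28.703°.
a = sin²(Δφ/2) + cos φ₁ · cos φ₂ · sin²(Δλ/2) = 0.070469.
c = 2·atan2(√a, √(1−a)) = 0.53736 rad → d = 6371·c ≈ 3423.52 km.

3424 km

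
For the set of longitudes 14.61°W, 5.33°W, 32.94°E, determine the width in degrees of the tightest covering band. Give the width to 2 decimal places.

Sort the longitudes: -14.61°, -5.33°, +32.94°.
Eastward gaps between consecutive values (wrapping around): 9.28°, 38.27°, 312.45°.
Largest gap = 312.45° ⇒ minimal covering band is its complement: 360° − 312.45° = 47.55°.
Band runs from -14.61° eastward to +32.94°.

47.55°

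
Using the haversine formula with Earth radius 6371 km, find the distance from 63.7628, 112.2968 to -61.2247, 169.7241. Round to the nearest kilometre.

14699 km

Δλ = 169.7241 − 112.2968 = 57.4273°.
Δφ = -61.2247 − 63.7628 = -124.9875°.
a = sin²(Δφ/2) + cos φ₁ · cos φ₂ · sin²(Δλ/2) = 0.835819.
c = 2·atan2(√a, √(1−a)) = 2.30721 rad → d = 6371·c ≈ 14699.26 km.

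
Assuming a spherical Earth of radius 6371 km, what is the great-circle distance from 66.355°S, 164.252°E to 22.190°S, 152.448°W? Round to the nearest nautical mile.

Δλ = -152.448 − 164.252 = -316.700°; wrapped into (−180°, 180°]: 43.300°.
Δφ = -22.190 − -66.355 = 44.165°.
a = sin²(Δφ/2) + cos φ₁ · cos φ₂ · sin²(Δλ/2) = 0.191880.
c = 2·atan2(√a, √(1−a)) = 0.90684 rad → d = 6371·c ≈ 5777.45 km ≈ 3119.57 nmi.

3120 nmi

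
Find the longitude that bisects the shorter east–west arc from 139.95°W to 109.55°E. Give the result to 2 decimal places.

164.80°E

Signed shortest Δλ from -139.95° to +109.55° is -110.50°.
Midpoint longitude = -139.95° + (-110.50°)/2 = -139.95° − 55.25° = -195.20°.
Normalise into (−180°, 180°]: +164.80°.
(The naïve average (-139.95 + +109.55)/2 = -15.2° is on the wrong side of the globe.)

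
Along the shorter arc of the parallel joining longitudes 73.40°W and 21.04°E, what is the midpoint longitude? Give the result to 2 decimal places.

26.18°W

Signed shortest Δλ from -73.40° to +21.04° is +94.44°.
Midpoint longitude = -73.40° + (+94.44°)/2 = -73.40° + 47.22° = -26.18°.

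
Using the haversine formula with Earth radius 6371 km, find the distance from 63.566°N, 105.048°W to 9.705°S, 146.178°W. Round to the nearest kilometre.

8857 km

Δλ = -146.178 − -105.048 = -41.130°.
Δφ = -9.705 − 63.566 = -73.271°.
a = sin²(Δφ/2) + cos φ₁ · cos φ₂ · sin²(Δλ/2) = 0.410221.
c = 2·atan2(√a, √(1−a)) = 1.39026 rad → d = 6371·c ≈ 8857.34 km.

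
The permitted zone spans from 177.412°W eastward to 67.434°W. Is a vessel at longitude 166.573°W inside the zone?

Band width going east from -177.412° to -67.434°: ((-67.434 − -177.412) mod 360) = 109.978°.
Offset of -166.573° east of the west edge: ((-166.573 − -177.412) mod 360) = 10.839°.
10.839° ≤ 109.978° ⇒ inside.

Yes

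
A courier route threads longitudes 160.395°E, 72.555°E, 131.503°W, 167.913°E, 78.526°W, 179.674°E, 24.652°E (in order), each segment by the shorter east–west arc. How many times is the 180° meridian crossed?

4

Leg 1: +160.395° → +72.555°, shortest Δλ = -87.84° (west) — does not cross 180°.
Leg 2: +72.555° → -131.503°, shortest Δλ = 155.942° (east) — crosses 180°.
Leg 3: -131.503° → +167.913°, shortest Δλ = -60.584° (west) — crosses 180°.
Leg 4: +167.913° → -78.526°, shortest Δλ = 113.561° (east) — crosses 180°.
Leg 5: -78.526° → +179.674°, shortest Δλ = -101.8° (west) — crosses 180°.
Leg 6: +179.674° → +24.652°, shortest Δλ = -155.022° (west) — does not cross 180°.
Total crossings: 4.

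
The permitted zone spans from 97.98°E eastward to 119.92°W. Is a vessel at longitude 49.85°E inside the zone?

No

Band width going east from +97.98° to -119.92°: ((-119.92 − 97.98) mod 360) = 142.10°.
Offset of +49.85° east of the west edge: ((49.85 − 97.98) mod 360) = 311.87°.
311.87° > 142.10° ⇒ outside.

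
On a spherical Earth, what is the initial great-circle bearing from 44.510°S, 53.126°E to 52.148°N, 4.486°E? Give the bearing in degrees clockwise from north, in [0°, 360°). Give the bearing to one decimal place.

331.5°

Δλ = 4.486 − 53.126 = -48.640°.
θ = atan2( sin Δλ · cos φ₂ , cos φ₁ · sin φ₂ − sin φ₁ · cos φ₂ · cos Δλ )
  = atan2(-0.46057, 0.84734) = -28.526° → normalised to [0°, 360°): 331.474°.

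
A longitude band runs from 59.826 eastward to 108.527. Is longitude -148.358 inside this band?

No

Band width going east from +59.826° to +108.527°: ((108.527 − 59.826) mod 360) = 48.701°.
Offset of -148.358° east of the west edge: ((-148.358 − 59.826) mod 360) = 151.816°.
151.816° > 48.701° ⇒ outside.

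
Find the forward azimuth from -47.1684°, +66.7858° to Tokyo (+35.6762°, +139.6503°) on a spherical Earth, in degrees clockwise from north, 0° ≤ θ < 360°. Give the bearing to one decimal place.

53.6°

Δλ = 139.6503 − 66.7858 = 72.8645°.
θ = atan2( sin Δλ · cos φ₂ , cos φ₁ · sin φ₂ − sin φ₁ · cos φ₂ · cos Δλ )
  = atan2(0.77627, 0.57201) = 53.615° → normalised to [0°, 360°): 53.615°.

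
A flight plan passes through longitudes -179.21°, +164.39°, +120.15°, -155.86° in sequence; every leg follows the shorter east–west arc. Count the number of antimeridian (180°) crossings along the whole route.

2

Leg 1: -179.21° → +164.39°, shortest Δλ = -16.4° (west) — crosses 180°.
Leg 2: +164.39° → +120.15°, shortest Δλ = -44.24° (west) — does not cross 180°.
Leg 3: +120.15° → -155.86°, shortest Δλ = 83.99° (east) — crosses 180°.
Total crossings: 2.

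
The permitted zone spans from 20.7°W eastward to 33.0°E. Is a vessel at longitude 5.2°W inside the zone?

Yes

Band width going east from -20.7° to +33.0°: ((33.0 − -20.7) mod 360) = 53.7°.
Offset of -5.2° east of the west edge: ((-5.2 − -20.7) mod 360) = 15.5°.
15.5° ≤ 53.7° ⇒ inside.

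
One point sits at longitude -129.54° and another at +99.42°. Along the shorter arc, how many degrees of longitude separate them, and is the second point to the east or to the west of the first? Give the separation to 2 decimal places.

131.04° west

Raw difference: 99.42 − -129.54 = 228.96°.
Normalise into (−180°, 180°]: 228.96° − 360° = -131.04°.
Negative ⇒ the second point lies to the west; separation 131.04°.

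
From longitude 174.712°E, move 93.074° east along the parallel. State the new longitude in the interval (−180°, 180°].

92.214°W

Start at +174.712°; shift +93.074° → +267.786°.
+267.786° lies outside (−180°, 180°]; subtract 360° → -92.214°.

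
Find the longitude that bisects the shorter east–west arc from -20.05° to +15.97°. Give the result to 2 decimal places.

-2.04°

Signed shortest Δλ from -20.05° to +15.97° is +36.02°.
Midpoint longitude = -20.05° + (+36.02°)/2 = -20.05° + 18.01° = -2.04°.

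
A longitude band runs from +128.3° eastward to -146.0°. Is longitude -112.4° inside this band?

Band width going east from +128.3° to -146.0°: ((-146.0 − 128.3) mod 360) = 85.7°.
Offset of -112.4° east of the west edge: ((-112.4 − 128.3) mod 360) = 119.3°.
119.3° > 85.7° ⇒ outside.

No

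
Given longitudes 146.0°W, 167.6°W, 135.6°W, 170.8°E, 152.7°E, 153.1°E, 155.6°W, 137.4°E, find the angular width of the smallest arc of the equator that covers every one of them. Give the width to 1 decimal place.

87.0°

Sort the longitudes: -167.6°, -155.6°, -146.0°, -135.6°, +137.4°, +152.7°, +153.1°, +170.8°.
Eastward gaps between consecutive values (wrapping around): 12.0°, 9.6°, 10.4°, 273.0°, 15.3°, 0.4°, 17.7°, 21.6°.
Largest gap = 273.0° ⇒ minimal covering band is its complement: 360° − 273.0° = 87.0°.
Band runs from +137.4° eastward to -135.6°, crossing the antimeridian.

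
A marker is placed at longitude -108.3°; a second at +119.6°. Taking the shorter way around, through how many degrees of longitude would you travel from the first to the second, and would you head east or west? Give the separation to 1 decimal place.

132.1° west

Raw difference: 119.6 − -108.3 = 227.9°.
Normalise into (−180°, 180°]: 227.9° − 360° = -132.1°.
Negative ⇒ the second point lies to the west; separation 132.1°.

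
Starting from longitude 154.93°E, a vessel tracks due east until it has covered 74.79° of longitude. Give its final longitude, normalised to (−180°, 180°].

130.28°W

Start at +154.93°; shift +74.79° → +229.72°.
+229.72° lies outside (−180°, 180°]; subtract 360° → -130.28°.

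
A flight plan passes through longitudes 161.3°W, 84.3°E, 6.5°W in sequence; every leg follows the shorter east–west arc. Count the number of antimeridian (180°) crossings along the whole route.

Leg 1: -161.3° → +84.3°, shortest Δλ = -114.4° (west) — crosses 180°.
Leg 2: +84.3° → -6.5°, shortest Δλ = -90.8° (west) — does not cross 180°.
Total crossings: 1.

1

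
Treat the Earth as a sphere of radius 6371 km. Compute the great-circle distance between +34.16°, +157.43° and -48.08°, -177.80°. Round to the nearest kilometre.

Δλ = -177.80 − 157.43 = -335.23°; wrapped into (−180°, 180°]: 24.77°.
Δφ = -48.08 − 34.16 = -82.24°.
a = sin²(Δφ/2) + cos φ₁ · cos φ₂ · sin²(Δλ/2) = 0.457919.
c = 2·atan2(√a, √(1−a)) = 1.48653 rad → d = 6371·c ≈ 9470.71 km.

9471 km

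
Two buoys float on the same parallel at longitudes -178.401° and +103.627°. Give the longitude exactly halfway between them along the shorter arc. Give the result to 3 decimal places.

Signed shortest Δλ from -178.401° to +103.627° is -77.972°.
Midpoint longitude = -178.401° + (-77.972°)/2 = -178.401° − 38.986° = -217.387°.
Normalise into (−180°, 180°]: +142.613°.
(The naïve average (-178.401 + +103.627)/2 = -37.387° is on the wrong side of the globe.)

+142.613°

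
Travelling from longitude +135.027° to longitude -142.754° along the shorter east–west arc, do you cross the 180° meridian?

Yes

Naïve |-142.754 − 135.027| = 277.781° > 180°, so the shorter arc goes the other way round — across 180°.
Signed shortest Δλ = ((-142.754 − 135.027 + 180) mod 360) − 180 = 82.219°.
Going east by 82.219° from +135.027° passes through 180° before reaching -142.754°.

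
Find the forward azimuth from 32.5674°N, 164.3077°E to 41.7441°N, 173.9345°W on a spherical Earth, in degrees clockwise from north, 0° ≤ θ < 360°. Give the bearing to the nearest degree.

56°

Δλ = -173.9345 − 164.3077 = -338.2422°; wrapped into (−180°, 180°]: 21.7578°.
θ = atan2( sin Δλ · cos φ₂ , cos φ₁ · sin φ₂ − sin φ₁ · cos φ₂ · cos Δλ )
  = atan2(0.27658, 0.18809) = 55.781° → normalised to [0°, 360°): 55.781°.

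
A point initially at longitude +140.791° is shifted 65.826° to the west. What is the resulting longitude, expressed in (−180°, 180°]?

Start at +140.791°; shift −65.826° → +74.965°.
+74.965° already lies in (−180°, 180°].

+74.965°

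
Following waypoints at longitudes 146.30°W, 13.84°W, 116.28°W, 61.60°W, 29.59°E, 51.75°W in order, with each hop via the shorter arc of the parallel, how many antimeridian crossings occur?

0

Leg 1: -146.30° → -13.84°, shortest Δλ = 132.46° (east) — does not cross 180°.
Leg 2: -13.84° → -116.28°, shortest Δλ = -102.44° (west) — does not cross 180°.
Leg 3: -116.28° → -61.60°, shortest Δλ = 54.68° (east) — does not cross 180°.
Leg 4: -61.60° → +29.59°, shortest Δλ = 91.19° (east) — does not cross 180°.
Leg 5: +29.59° → -51.75°, shortest Δλ = -81.34° (west) — does not cross 180°.
Total crossings: 0.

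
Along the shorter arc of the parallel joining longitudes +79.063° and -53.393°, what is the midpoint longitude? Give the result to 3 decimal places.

+12.835°

Signed shortest Δλ from +79.063° to -53.393° is -132.456°.
Midpoint longitude = +79.063° + (-132.456°)/2 = +79.063° − 66.228° = +12.835°.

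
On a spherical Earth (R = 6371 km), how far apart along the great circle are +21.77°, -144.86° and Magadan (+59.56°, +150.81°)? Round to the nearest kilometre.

Δλ = 150.81 − -144.86 = 295.67°; wrapped into (−180°, 180°]: -64.33°.
Δφ = 59.56 − 21.77 = 37.79°.
a = sin²(Δφ/2) + cos φ₁ · cos φ₂ · sin²(Δλ/2) = 0.238212.
c = 2·atan2(√a, √(1−a)) = 1.01975 rad → d = 6371·c ≈ 6496.86 km.

6497 km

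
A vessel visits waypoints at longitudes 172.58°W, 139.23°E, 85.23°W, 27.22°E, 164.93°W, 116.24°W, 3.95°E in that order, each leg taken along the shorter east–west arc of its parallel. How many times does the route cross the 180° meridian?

Leg 1: -172.58° → +139.23°, shortest Δλ = -48.19° (west) — crosses 180°.
Leg 2: +139.23° → -85.23°, shortest Δλ = 135.54° (east) — crosses 180°.
Leg 3: -85.23° → +27.22°, shortest Δλ = 112.45° (east) — does not cross 180°.
Leg 4: +27.22° → -164.93°, shortest Δλ = 167.85° (east) — crosses 180°.
Leg 5: -164.93° → -116.24°, shortest Δλ = 48.69° (east) — does not cross 180°.
Leg 6: -116.24° → +3.95°, shortest Δλ = 120.19° (east) — does not cross 180°.
Total crossings: 3.

3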